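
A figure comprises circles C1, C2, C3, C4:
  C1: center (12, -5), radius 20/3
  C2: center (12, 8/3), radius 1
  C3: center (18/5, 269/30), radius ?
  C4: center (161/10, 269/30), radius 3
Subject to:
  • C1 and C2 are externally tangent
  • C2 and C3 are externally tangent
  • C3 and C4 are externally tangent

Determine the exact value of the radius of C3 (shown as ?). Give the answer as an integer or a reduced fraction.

19/2

1. [ext C2·C3]  r_C3² + 2r_C3 − 437/4 = 0  ⇒  r_C3 = 19/2 (r>0 drops 1)
2. [ext C3·C4]  r_C3² + 6r_C3 − 589/4 = 0  ⇒  r_C3 = 19/2 (r>0 drops 1)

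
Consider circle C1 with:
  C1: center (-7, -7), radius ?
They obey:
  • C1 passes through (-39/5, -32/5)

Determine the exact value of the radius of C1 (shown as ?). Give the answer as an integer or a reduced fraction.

1

1. [C1∋P]  r_C1² − 1 = 0  ⇒  r_C1 = 1 (r>0 drops 1)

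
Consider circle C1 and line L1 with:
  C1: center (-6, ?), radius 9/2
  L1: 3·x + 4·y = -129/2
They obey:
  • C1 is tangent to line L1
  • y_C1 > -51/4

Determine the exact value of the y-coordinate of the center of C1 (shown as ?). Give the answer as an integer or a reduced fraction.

1. [C1‖L1]  y_C1² + (93/4)y_C1 + 207/2 = 0  ⇒  y_C1 = -69/4 or -6
2. given y_C1 > -51/4: keep -6

-6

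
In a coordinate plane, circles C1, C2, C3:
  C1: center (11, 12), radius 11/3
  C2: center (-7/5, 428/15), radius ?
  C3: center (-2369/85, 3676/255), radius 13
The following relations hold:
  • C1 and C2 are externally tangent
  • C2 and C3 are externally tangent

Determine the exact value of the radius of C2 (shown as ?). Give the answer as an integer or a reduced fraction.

1. [ext C1·C2]  r_C2² + (22/3)r_C2 − 1241/3 = 0  ⇒  r_C2 = 17 (r>0 drops 1)
2. [ext C2·C3]  r_C2² + 26r_C2 − 731 = 0  ⇒  r_C2 = 17 (r>0 drops 1)

17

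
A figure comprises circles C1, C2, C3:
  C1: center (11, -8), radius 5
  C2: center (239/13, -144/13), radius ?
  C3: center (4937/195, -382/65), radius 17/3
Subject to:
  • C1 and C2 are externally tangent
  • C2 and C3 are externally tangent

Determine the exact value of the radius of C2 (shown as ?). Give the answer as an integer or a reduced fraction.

3

1. [ext C1·C2]  r_C2² + 10r_C2 − 39 = 0  ⇒  r_C2 = 3 (r>0 drops 1)
2. [ext C2·C3]  r_C2² + (34/3)r_C2 − 43 = 0  ⇒  r_C2 = 3 (r>0 drops 1)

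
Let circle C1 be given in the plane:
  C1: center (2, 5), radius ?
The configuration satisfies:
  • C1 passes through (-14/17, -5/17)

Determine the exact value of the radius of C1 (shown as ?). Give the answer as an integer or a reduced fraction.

1. [C1∋P]  r_C1² − 36 = 0  ⇒  r_C1 = 6 (r>0 drops 1)

6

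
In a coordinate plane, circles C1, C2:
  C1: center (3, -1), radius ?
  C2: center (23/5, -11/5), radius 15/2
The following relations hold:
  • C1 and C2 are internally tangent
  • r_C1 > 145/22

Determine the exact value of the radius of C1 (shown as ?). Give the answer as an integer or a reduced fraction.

1. [int C1,C2]  r_C1² − 15r_C1 + 209/4 = 0  ⇒  r_C1 = 11/2 or 19/2
2. given r_C1 > 145/22: keep 19/2

19/2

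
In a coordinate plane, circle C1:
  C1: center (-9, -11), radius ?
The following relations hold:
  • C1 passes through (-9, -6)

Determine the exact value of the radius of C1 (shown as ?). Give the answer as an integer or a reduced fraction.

5

1. [C1∋P]  r_C1² − 25 = 0  ⇒  r_C1 = 5 (r>0 drops 1)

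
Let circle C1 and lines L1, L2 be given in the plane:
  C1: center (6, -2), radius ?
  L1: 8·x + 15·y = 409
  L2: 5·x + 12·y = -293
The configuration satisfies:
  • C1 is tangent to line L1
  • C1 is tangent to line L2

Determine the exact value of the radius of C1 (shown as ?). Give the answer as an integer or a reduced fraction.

23

1. [C1‖L1]  r_C1² − 529 = 0  ⇒  r_C1 = 23 (r>0 drops 1)
2. [C1‖L2]  r_C1² − 529 = 0  ⇒  r_C1 = 23 (r>0 drops 1)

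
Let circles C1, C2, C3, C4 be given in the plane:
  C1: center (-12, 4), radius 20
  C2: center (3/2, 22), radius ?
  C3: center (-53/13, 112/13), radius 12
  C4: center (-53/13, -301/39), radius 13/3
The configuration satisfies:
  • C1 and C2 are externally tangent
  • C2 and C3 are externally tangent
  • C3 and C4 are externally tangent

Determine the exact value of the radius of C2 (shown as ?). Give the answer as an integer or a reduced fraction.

5/2

1. [ext C1·C2]  r_C2² + 40r_C2 − 425/4 = 0  ⇒  r_C2 = 5/2 (r>0 drops 1)
2. [ext C2·C3]  r_C2² + 24r_C2 − 265/4 = 0  ⇒  r_C2 = 5/2 (r>0 drops 1)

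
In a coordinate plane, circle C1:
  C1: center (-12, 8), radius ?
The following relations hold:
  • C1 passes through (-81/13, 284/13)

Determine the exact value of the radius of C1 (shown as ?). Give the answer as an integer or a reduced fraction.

1. [C1∋P]  r_C1² − 225 = 0  ⇒  r_C1 = 15 (r>0 drops 1)

15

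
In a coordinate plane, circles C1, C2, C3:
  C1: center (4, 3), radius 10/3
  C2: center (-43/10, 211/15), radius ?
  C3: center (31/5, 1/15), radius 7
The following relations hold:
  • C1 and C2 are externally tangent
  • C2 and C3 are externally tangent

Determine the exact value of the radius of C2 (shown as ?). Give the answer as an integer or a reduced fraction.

1. [ext C1·C2]  r_C2² + (20/3)r_C2 − 721/4 = 0  ⇒  r_C2 = 21/2 (r>0 drops 1)
2. [ext C2·C3]  r_C2² + 14r_C2 − 1029/4 = 0  ⇒  r_C2 = 21/2 (r>0 drops 1)

21/2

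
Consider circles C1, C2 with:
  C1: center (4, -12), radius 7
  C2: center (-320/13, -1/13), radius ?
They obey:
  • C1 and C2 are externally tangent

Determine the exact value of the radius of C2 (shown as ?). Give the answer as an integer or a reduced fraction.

1. [ext C1·C2]  r_C2² + 14r_C2 − 912 = 0  ⇒  r_C2 = 24 (r>0 drops 1)

24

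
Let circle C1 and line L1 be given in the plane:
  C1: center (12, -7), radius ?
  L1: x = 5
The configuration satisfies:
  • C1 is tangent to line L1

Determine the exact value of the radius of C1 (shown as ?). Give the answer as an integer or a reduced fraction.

7

1. [C1‖L1]  r_C1² − 49 = 0  ⇒  r_C1 = 7 (r>0 drops 1)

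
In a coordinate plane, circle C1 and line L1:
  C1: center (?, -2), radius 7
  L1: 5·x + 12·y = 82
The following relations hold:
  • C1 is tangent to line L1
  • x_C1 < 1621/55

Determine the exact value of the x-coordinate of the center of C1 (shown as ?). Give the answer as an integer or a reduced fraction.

3

1. [C1‖L1]  x_C1² − (212/5)x_C1 + 591/5 = 0  ⇒  x_C1 = 3 or 197/5
2. given x_C1 < 1621/55: keep 3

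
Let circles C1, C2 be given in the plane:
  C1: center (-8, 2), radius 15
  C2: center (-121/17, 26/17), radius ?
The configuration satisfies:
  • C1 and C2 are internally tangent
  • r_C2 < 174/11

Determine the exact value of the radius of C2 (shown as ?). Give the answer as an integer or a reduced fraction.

1. [int C1,C2]  r_C2² − 30r_C2 + 224 = 0  ⇒  r_C2 = 14 or 16
2. given r_C2 < 174/11: keep 14

14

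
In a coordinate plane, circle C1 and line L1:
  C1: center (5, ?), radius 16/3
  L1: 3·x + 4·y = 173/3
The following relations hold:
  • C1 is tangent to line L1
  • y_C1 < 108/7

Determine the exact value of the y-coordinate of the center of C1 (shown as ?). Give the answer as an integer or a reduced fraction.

1. [C1‖L1]  y_C1² − (64/3)y_C1 + 208/3 = 0  ⇒  y_C1 = 4 or 52/3
2. given y_C1 < 108/7: keep 4

4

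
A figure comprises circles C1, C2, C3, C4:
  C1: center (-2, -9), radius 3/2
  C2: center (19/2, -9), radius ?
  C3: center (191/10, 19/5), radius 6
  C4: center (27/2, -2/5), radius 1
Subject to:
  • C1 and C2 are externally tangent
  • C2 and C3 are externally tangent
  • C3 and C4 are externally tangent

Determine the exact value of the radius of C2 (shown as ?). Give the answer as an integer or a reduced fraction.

10

1. [ext C1·C2]  r_C2² + 3r_C2 − 130 = 0  ⇒  r_C2 = 10 (r>0 drops 1)
2. [ext C2·C3]  r_C2² + 12r_C2 − 220 = 0  ⇒  r_C2 = 10 (r>0 drops 1)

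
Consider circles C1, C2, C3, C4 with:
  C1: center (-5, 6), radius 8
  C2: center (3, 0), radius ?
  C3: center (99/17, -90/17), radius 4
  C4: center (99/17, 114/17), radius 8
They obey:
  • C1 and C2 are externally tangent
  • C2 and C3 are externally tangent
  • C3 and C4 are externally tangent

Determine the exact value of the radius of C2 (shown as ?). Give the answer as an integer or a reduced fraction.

2

1. [ext C1·C2]  r_C2² + 16r_C2 − 36 = 0  ⇒  r_C2 = 2 (r>0 drops 1)
2. [ext C2·C3]  r_C2² + 8r_C2 − 20 = 0  ⇒  r_C2 = 2 (r>0 drops 1)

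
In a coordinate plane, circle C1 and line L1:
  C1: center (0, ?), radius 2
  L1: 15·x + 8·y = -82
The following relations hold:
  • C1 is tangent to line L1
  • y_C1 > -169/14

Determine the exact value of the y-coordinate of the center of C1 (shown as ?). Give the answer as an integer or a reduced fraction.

-6

1. [C1‖L1]  y_C1² + (41/2)y_C1 + 87 = 0  ⇒  y_C1 = -29/2 or -6
2. given y_C1 > -169/14: keep -6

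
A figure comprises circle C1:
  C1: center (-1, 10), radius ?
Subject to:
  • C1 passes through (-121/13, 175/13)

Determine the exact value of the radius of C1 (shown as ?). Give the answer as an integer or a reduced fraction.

1. [C1∋P]  r_C1² − 81 = 0  ⇒  r_C1 = 9 (r>0 drops 1)

9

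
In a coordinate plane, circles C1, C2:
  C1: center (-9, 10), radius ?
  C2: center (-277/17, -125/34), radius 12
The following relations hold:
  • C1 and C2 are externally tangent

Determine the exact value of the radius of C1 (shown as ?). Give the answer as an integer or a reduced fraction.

1. [ext C1·C2]  r_C1² + 24r_C1 − 385/4 = 0  ⇒  r_C1 = 7/2 (r>0 drops 1)

7/2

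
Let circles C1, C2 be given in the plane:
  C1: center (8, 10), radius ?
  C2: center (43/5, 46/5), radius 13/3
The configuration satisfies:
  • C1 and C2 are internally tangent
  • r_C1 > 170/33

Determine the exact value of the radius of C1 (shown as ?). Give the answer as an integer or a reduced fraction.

16/3

1. [int C1,C2]  r_C1² − (26/3)r_C1 + 160/9 = 0  ⇒  r_C1 = 10/3 or 16/3
2. given r_C1 > 170/33: keep 16/3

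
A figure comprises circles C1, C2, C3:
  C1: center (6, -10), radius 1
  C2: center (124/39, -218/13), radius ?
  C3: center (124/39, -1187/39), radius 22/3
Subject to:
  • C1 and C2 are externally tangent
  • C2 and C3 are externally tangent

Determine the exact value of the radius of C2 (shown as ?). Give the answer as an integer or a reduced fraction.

19/3

1. [ext C1·C2]  r_C2² + 2r_C2 − 475/9 = 0  ⇒  r_C2 = 19/3 (r>0 drops 1)
2. [ext C2·C3]  r_C2² + (44/3)r_C2 − 133 = 0  ⇒  r_C2 = 19/3 (r>0 drops 1)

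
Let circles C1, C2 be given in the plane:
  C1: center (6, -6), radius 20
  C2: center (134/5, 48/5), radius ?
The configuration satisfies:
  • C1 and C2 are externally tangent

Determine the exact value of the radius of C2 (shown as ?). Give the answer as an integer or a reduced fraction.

6

1. [ext C1·C2]  r_C2² + 40r_C2 − 276 = 0  ⇒  r_C2 = 6 (r>0 drops 1)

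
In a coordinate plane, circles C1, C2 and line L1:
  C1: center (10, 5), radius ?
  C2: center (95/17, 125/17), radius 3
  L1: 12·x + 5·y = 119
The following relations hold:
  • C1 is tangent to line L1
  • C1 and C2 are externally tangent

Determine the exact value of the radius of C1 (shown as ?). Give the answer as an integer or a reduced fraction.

2

1. [C1‖L1]  r_C1² − 4 = 0  ⇒  r_C1 = 2 (r>0 drops 1)
2. [ext C1·C2]  r_C1² + 6r_C1 − 16 = 0  ⇒  r_C1 = 2 (r>0 drops 1)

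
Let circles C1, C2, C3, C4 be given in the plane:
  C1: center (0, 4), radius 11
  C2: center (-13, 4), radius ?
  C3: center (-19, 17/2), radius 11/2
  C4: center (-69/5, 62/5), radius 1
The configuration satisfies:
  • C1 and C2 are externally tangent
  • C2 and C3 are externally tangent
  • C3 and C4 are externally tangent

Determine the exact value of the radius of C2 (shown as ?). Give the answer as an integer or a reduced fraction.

1. [ext C1·C2]  r_C2² + 22r_C2 − 48 = 0  ⇒  r_C2 = 2 (r>0 drops 1)
2. [ext C2·C3]  r_C2² + 11r_C2 − 26 = 0  ⇒  r_C2 = 2 (r>0 drops 1)

2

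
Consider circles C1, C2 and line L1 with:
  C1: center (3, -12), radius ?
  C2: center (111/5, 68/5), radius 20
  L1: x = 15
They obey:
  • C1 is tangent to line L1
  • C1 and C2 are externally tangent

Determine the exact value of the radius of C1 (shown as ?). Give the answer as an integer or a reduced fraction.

12

1. [C1‖L1]  r_C1² − 144 = 0  ⇒  r_C1 = 12 (r>0 drops 1)
2. [ext C1·C2]  r_C1² + 40r_C1 − 624 = 0  ⇒  r_C1 = 12 (r>0 drops 1)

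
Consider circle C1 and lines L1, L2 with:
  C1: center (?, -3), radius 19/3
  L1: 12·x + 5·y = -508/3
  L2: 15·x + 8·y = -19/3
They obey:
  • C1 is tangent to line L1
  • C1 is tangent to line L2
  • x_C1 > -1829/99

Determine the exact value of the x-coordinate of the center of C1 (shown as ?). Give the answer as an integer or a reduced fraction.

1. [C1‖L1]  x_C1² + (463/18)x_C1 + 355/3 = 0  ⇒  x_C1 = -355/18 or -6
2. [C1‖L2]  x_C1² − (106/45)x_C1 − 752/15 = 0  ⇒  x_C1 = -6 or 376/45

-6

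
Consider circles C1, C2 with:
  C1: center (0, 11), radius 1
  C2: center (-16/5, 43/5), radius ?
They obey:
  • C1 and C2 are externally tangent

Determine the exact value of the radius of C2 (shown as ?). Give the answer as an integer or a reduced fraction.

3

1. [ext C1·C2]  r_C2² + 2r_C2 − 15 = 0  ⇒  r_C2 = 3 (r>0 drops 1)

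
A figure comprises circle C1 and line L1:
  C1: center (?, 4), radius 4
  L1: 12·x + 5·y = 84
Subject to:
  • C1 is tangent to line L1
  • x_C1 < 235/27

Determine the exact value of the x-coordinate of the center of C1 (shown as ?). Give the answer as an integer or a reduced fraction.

1

1. [C1‖L1]  x_C1² − (32/3)x_C1 + 29/3 = 0  ⇒  x_C1 = 1 or 29/3
2. given x_C1 < 235/27: keep 1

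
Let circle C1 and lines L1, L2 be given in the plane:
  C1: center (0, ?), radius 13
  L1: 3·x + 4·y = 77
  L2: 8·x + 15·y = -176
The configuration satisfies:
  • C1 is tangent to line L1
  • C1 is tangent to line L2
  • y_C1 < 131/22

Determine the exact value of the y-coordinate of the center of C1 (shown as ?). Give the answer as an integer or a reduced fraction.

3

1. [C1‖L1]  y_C1² − (77/2)y_C1 + 213/2 = 0  ⇒  y_C1 = 3 or 71/2
2. [C1‖L2]  y_C1² + (352/15)y_C1 − 397/5 = 0  ⇒  y_C1 = -397/15 or 3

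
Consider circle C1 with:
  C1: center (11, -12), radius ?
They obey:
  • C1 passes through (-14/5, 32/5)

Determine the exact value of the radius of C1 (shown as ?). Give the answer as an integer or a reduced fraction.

1. [C1∋P]  r_C1² − 529 = 0  ⇒  r_C1 = 23 (r>0 drops 1)

23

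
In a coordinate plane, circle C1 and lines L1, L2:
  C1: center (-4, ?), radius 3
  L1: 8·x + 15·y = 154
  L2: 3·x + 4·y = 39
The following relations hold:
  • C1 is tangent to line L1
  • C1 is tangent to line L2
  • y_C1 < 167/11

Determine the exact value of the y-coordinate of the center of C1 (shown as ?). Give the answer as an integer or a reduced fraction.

9

1. [C1‖L1]  y_C1² − (124/5)y_C1 + 711/5 = 0  ⇒  y_C1 = 9 or 79/5
2. [C1‖L2]  y_C1² − (51/2)y_C1 + 297/2 = 0  ⇒  y_C1 = 9 or 33/2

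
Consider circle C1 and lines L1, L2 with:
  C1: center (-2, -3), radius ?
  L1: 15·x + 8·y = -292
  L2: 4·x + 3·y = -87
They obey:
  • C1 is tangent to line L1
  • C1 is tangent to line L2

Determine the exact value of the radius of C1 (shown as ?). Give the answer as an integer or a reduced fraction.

14

1. [C1‖L1]  r_C1² − 196 = 0  ⇒  r_C1 = 14 (r>0 drops 1)
2. [C1‖L2]  r_C1² − 196 = 0  ⇒  r_C1 = 14 (r>0 drops 1)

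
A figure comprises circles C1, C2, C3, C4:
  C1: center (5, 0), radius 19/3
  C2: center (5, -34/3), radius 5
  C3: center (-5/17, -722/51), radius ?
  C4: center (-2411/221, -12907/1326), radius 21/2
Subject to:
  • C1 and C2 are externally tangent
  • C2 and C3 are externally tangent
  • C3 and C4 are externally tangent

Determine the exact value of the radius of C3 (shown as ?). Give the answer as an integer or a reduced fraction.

1

1. [ext C2·C3]  r_C3² + 10r_C3 − 11 = 0  ⇒  r_C3 = 1 (r>0 drops 1)
2. [ext C3·C4]  r_C3² + 21r_C3 − 22 = 0  ⇒  r_C3 = 1 (r>0 drops 1)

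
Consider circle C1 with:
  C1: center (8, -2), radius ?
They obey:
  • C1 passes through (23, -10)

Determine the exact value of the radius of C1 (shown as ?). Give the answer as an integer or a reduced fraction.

17

1. [C1∋P]  r_C1² − 289 = 0  ⇒  r_C1 = 17 (r>0 drops 1)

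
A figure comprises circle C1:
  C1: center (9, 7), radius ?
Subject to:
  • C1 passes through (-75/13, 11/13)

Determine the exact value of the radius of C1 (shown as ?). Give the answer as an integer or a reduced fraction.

1. [C1∋P]  r_C1² − 256 = 0  ⇒  r_C1 = 16 (r>0 drops 1)

16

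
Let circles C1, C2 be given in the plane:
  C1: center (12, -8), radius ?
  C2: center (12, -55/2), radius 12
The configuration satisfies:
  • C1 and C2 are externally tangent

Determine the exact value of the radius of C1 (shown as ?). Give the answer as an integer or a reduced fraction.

1. [ext C1·C2]  r_C1² + 24r_C1 − 945/4 = 0  ⇒  r_C1 = 15/2 (r>0 drops 1)

15/2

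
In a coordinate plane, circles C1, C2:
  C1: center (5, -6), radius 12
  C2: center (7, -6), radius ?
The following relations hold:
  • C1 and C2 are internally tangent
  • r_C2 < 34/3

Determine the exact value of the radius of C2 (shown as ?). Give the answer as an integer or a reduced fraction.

1. [int C1,C2]  r_C2² − 24r_C2 + 140 = 0  ⇒  r_C2 = 10 or 14
2. given r_C2 < 34/3: keep 10

10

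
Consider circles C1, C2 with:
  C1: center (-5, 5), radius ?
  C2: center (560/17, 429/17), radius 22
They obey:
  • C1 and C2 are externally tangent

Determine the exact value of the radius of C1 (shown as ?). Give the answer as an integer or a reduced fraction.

1. [ext C1·C2]  r_C1² + 44r_C1 − 1365 = 0  ⇒  r_C1 = 21 (r>0 drops 1)

21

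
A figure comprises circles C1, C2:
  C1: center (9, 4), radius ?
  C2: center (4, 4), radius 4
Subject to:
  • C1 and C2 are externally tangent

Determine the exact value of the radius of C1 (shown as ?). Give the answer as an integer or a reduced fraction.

1. [ext C1·C2]  r_C1² + 8r_C1 − 9 = 0  ⇒  r_C1 = 1 (r>0 drops 1)

1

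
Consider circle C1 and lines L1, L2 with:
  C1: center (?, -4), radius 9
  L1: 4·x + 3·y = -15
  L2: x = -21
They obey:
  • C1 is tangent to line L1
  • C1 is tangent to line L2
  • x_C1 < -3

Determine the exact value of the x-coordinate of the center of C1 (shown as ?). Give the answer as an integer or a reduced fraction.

1. [C1‖L1]  x_C1² + (3/2)x_C1 − 126 = 0  ⇒  x_C1 = -12 or 21/2
2. [C1‖L2]  x_C1² + 42x_C1 + 360 = 0  ⇒  x_C1 = -30 or -12

-12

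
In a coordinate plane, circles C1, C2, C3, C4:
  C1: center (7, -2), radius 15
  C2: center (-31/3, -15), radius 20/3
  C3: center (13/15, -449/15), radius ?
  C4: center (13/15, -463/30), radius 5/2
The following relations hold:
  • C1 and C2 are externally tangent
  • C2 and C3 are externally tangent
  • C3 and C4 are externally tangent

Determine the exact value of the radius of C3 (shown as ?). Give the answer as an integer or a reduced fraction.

1. [ext C2·C3]  r_C3² + (40/3)r_C3 − 304 = 0  ⇒  r_C3 = 12 (r>0 drops 1)
2. [ext C3·C4]  r_C3² + 5r_C3 − 204 = 0  ⇒  r_C3 = 12 (r>0 drops 1)

12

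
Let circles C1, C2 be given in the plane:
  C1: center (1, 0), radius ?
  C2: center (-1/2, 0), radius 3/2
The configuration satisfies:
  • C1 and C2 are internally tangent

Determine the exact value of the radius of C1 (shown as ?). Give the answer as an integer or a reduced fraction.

1. [int C1,C2]  r_C1² − 3r_C1 = 0  ⇒  r_C1 = 3 (r>0 drops 1)

3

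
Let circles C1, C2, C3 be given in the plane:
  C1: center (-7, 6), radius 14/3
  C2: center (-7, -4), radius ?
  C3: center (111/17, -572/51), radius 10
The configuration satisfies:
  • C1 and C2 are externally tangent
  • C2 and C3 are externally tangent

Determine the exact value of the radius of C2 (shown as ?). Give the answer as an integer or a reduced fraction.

16/3

1. [ext C1·C2]  r_C2² + (28/3)r_C2 − 704/9 = 0  ⇒  r_C2 = 16/3 (r>0 drops 1)
2. [ext C2·C3]  r_C2² + 20r_C2 − 1216/9 = 0  ⇒  r_C2 = 16/3 (r>0 drops 1)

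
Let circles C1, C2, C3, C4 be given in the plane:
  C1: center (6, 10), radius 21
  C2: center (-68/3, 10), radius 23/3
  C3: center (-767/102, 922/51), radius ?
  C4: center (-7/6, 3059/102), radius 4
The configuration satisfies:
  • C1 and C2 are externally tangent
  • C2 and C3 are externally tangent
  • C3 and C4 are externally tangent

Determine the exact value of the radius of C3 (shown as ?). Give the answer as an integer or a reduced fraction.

19/2

1. [ext C2·C3]  r_C3² + (46/3)r_C3 − 2831/12 = 0  ⇒  r_C3 = 19/2 (r>0 drops 1)
2. [ext C3·C4]  r_C3² + 8r_C3 − 665/4 = 0  ⇒  r_C3 = 19/2 (r>0 drops 1)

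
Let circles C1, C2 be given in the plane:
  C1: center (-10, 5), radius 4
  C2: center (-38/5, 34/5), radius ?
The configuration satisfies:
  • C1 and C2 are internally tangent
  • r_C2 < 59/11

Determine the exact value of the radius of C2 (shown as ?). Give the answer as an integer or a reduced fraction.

1

1. [int C1,C2]  r_C2² − 8r_C2 + 7 = 0  ⇒  r_C2 = 1 or 7
2. given r_C2 < 59/11: keep 1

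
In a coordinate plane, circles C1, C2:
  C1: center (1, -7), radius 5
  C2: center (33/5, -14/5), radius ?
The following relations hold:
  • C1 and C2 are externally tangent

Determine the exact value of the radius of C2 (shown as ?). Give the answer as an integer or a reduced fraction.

2

1. [ext C1·C2]  r_C2² + 10r_C2 − 24 = 0  ⇒  r_C2 = 2 (r>0 drops 1)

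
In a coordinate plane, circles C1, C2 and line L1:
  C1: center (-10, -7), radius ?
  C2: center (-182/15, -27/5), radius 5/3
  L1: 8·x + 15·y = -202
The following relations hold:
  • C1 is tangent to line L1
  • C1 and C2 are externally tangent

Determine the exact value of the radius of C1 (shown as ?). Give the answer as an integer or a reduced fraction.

1

1. [C1‖L1]  r_C1² − 1 = 0  ⇒  r_C1 = 1 (r>0 drops 1)
2. [ext C1·C2]  r_C1² + (10/3)r_C1 − 13/3 = 0  ⇒  r_C1 = 1 (r>0 drops 1)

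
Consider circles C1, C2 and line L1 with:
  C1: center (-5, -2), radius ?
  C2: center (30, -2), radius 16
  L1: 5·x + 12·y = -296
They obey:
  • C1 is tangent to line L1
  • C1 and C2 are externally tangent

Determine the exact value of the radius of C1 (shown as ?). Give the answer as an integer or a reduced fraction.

19

1. [C1‖L1]  r_C1² − 361 = 0  ⇒  r_C1 = 19 (r>0 drops 1)
2. [ext C1·C2]  r_C1² + 32r_C1 − 969 = 0  ⇒  r_C1 = 19 (r>0 drops 1)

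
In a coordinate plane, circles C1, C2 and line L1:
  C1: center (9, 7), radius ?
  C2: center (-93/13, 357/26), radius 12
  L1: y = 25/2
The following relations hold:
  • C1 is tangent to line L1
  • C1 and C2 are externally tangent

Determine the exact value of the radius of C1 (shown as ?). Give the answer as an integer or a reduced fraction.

11/2

1. [C1‖L1]  r_C1² − 121/4 = 0  ⇒  r_C1 = 11/2 (r>0 drops 1)
2. [ext C1·C2]  r_C1² + 24r_C1 − 649/4 = 0  ⇒  r_C1 = 11/2 (r>0 drops 1)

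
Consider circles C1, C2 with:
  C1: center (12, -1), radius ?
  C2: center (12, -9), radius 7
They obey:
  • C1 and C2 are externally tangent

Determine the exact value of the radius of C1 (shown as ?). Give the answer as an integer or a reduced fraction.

1

1. [ext C1·C2]  r_C1² + 14r_C1 − 15 = 0  ⇒  r_C1 = 1 (r>0 drops 1)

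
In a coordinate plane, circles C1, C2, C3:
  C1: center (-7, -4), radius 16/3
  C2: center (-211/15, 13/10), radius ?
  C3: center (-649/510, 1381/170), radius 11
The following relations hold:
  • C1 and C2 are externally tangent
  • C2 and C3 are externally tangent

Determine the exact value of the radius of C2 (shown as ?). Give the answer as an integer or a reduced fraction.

7/2

1. [ext C1·C2]  r_C2² + (32/3)r_C2 − 595/12 = 0  ⇒  r_C2 = 7/2 (r>0 drops 1)
2. [ext C2·C3]  r_C2² + 22r_C2 − 357/4 = 0  ⇒  r_C2 = 7/2 (r>0 drops 1)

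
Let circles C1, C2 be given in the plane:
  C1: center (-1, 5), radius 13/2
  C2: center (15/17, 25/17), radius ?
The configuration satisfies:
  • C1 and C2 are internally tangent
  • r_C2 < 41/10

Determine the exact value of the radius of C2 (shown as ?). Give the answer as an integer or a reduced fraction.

5/2

1. [int C1,C2]  r_C2² − 13r_C2 + 105/4 = 0  ⇒  r_C2 = 5/2 or 21/2
2. given r_C2 < 41/10: keep 5/2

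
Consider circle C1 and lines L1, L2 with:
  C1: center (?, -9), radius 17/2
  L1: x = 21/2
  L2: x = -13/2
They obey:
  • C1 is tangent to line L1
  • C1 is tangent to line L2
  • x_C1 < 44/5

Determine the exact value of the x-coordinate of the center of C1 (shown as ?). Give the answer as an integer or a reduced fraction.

2

1. [C1‖L1]  x_C1² − 21x_C1 + 38 = 0  ⇒  x_C1 = 2 or 19
2. [C1‖L2]  x_C1² + 13x_C1 − 30 = 0  ⇒  x_C1 = -15 or 2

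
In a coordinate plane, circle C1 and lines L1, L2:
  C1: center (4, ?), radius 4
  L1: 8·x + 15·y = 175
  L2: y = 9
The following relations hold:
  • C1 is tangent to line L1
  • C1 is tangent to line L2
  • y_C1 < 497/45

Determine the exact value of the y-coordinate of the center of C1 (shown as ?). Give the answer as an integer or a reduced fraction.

5

1. [C1‖L1]  y_C1² − (286/15)y_C1 + 211/3 = 0  ⇒  y_C1 = 5 or 211/15
2. [C1‖L2]  y_C1² − 18y_C1 + 65 = 0  ⇒  y_C1 = 5 or 13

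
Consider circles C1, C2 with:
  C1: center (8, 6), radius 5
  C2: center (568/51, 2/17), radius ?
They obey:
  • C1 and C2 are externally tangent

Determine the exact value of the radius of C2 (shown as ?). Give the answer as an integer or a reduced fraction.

5/3

1. [ext C1·C2]  r_C2² + 10r_C2 − 175/9 = 0  ⇒  r_C2 = 5/3 (r>0 drops 1)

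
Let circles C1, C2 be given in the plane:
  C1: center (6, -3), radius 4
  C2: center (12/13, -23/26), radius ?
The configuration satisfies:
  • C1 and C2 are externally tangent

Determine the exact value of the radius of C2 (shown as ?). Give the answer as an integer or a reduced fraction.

3/2

1. [ext C1·C2]  r_C2² + 8r_C2 − 57/4 = 0  ⇒  r_C2 = 3/2 (r>0 drops 1)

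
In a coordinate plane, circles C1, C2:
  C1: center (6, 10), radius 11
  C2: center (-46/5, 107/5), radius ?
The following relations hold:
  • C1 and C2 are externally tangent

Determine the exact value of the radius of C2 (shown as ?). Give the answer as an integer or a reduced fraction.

1. [ext C1·C2]  r_C2² + 22r_C2 − 240 = 0  ⇒  r_C2 = 8 (r>0 drops 1)

8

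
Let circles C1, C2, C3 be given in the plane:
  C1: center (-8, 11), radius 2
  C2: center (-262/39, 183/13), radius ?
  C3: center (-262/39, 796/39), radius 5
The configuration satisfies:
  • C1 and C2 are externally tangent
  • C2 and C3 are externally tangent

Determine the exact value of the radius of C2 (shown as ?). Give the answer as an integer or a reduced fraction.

1. [ext C1·C2]  r_C2² + 4r_C2 − 64/9 = 0  ⇒  r_C2 = 4/3 (r>0 drops 1)
2. [ext C2·C3]  r_C2² + 10r_C2 − 136/9 = 0  ⇒  r_C2 = 4/3 (r>0 drops 1)

4/3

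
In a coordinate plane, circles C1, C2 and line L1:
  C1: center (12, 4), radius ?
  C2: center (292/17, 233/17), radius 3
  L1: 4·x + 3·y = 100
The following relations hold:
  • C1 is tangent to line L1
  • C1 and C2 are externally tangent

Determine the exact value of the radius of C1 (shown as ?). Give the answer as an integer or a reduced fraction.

1. [C1‖L1]  r_C1² − 64 = 0  ⇒  r_C1 = 8 (r>0 drops 1)
2. [ext C1·C2]  r_C1² + 6r_C1 − 112 = 0  ⇒  r_C1 = 8 (r>0 drops 1)

8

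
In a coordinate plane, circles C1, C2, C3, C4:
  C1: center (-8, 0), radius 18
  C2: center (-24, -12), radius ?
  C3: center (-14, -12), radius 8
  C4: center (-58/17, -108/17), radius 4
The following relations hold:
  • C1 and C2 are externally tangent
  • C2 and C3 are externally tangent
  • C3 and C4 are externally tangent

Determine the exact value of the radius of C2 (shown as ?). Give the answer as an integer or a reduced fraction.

1. [ext C1·C2]  r_C2² + 36r_C2 − 76 = 0  ⇒  r_C2 = 2 (r>0 drops 1)
2. [ext C2·C3]  r_C2² + 16r_C2 − 36 = 0  ⇒  r_C2 = 2 (r>0 drops 1)

2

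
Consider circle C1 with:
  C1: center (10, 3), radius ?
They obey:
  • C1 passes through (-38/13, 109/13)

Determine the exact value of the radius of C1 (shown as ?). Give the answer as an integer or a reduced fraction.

1. [C1∋P]  r_C1² − 196 = 0  ⇒  r_C1 = 14 (r>0 drops 1)

14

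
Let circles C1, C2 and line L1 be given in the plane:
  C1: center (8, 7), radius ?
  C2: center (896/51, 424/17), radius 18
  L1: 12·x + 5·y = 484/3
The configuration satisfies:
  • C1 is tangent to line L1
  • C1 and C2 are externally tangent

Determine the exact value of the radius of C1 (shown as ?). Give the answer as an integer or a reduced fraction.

7/3

1. [C1‖L1]  r_C1² − 49/9 = 0  ⇒  r_C1 = 7/3 (r>0 drops 1)
2. [ext C1·C2]  r_C1² + 36r_C1 − 805/9 = 0  ⇒  r_C1 = 7/3 (r>0 drops 1)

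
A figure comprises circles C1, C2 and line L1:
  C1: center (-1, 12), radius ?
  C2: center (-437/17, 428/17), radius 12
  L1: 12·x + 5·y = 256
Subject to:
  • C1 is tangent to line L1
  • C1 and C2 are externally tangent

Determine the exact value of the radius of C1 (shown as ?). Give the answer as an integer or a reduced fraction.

1. [C1‖L1]  r_C1² − 256 = 0  ⇒  r_C1 = 16 (r>0 drops 1)
2. [ext C1·C2]  r_C1² + 24r_C1 − 640 = 0  ⇒  r_C1 = 16 (r>0 drops 1)

16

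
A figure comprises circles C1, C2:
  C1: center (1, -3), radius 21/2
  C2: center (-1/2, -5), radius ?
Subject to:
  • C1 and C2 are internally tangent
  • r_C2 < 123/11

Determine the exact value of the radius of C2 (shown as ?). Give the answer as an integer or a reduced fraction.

1. [int C1,C2]  r_C2² − 21r_C2 + 104 = 0  ⇒  r_C2 = 8 or 13
2. given r_C2 < 123/11: keep 8

8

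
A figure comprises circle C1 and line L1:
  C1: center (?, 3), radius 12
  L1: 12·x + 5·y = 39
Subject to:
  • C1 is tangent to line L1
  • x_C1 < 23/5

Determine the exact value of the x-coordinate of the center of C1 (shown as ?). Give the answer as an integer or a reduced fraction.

1. [C1‖L1]  x_C1² − 4x_C1 − 165 = 0  ⇒  x_C1 = -11 or 15
2. given x_C1 < 23/5: keep -11

-11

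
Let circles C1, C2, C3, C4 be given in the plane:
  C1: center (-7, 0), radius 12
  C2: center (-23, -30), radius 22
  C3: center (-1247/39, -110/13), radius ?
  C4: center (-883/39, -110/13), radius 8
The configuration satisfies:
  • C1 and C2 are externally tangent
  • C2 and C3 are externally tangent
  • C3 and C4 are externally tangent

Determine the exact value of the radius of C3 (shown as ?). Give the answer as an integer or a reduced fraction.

1. [ext C2·C3]  r_C3² + 44r_C3 − 544/9 = 0  ⇒  r_C3 = 4/3 (r>0 drops 1)
2. [ext C3·C4]  r_C3² + 16r_C3 − 208/9 = 0  ⇒  r_C3 = 4/3 (r>0 drops 1)

4/3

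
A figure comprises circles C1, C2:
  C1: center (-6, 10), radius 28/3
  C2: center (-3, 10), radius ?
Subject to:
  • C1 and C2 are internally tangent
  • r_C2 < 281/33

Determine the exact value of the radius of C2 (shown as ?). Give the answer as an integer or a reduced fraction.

19/3

1. [int C1,C2]  r_C2² − (56/3)r_C2 + 703/9 = 0  ⇒  r_C2 = 19/3 or 37/3
2. given r_C2 < 281/33: keep 19/3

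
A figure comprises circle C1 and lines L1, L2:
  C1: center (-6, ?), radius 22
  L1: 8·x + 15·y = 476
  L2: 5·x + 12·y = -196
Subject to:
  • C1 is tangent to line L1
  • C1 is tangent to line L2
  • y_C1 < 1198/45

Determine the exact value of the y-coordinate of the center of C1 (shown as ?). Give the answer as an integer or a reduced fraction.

1. [C1‖L1]  y_C1² − (1048/15)y_C1 + 1796/3 = 0  ⇒  y_C1 = 10 or 898/15
2. [C1‖L2]  y_C1² + (83/3)y_C1 − 1130/3 = 0  ⇒  y_C1 = -113/3 or 10

10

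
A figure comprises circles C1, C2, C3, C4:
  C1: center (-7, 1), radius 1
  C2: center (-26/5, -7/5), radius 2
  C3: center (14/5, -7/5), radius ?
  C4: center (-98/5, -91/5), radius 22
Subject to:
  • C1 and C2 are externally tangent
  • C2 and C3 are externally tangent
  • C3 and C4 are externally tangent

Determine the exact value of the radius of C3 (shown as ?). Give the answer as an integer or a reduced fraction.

6

1. [ext C2·C3]  r_C3² + 4r_C3 − 60 = 0  ⇒  r_C3 = 6 (r>0 drops 1)
2. [ext C3·C4]  r_C3² + 44r_C3 − 300 = 0  ⇒  r_C3 = 6 (r>0 drops 1)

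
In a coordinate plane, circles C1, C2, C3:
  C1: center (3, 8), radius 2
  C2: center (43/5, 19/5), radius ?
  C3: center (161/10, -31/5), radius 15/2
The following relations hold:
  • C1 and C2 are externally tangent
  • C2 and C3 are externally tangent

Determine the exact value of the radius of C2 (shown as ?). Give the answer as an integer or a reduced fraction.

5

1. [ext C1·C2]  r_C2² + 4r_C2 − 45 = 0  ⇒  r_C2 = 5 (r>0 drops 1)
2. [ext C2·C3]  r_C2² + 15r_C2 − 100 = 0  ⇒  r_C2 = 5 (r>0 drops 1)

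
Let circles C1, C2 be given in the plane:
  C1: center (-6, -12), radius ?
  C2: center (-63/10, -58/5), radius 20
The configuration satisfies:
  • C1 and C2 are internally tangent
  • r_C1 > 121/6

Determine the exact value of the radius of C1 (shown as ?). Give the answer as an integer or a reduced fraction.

41/2

1. [int C1,C2]  r_C1² − 40r_C1 + 1599/4 = 0  ⇒  r_C1 = 39/2 or 41/2
2. given r_C1 > 121/6: keep 41/2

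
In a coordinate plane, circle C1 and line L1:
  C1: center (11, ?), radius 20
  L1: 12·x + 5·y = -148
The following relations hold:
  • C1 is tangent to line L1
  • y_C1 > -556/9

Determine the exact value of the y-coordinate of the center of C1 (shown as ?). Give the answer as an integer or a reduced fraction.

1. [C1‖L1]  y_C1² + 112y_C1 + 432 = 0  ⇒  y_C1 = -108 or -4
2. given y_C1 > -556/9: keep -4

-4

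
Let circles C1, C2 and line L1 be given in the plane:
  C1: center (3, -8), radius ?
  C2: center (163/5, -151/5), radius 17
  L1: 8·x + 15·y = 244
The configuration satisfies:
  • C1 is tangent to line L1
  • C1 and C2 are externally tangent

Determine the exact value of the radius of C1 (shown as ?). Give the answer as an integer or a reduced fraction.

1. [C1‖L1]  r_C1² − 400 = 0  ⇒  r_C1 = 20 (r>0 drops 1)
2. [ext C1·C2]  r_C1² + 34r_C1 − 1080 = 0  ⇒  r_C1 = 20 (r>0 drops 1)

20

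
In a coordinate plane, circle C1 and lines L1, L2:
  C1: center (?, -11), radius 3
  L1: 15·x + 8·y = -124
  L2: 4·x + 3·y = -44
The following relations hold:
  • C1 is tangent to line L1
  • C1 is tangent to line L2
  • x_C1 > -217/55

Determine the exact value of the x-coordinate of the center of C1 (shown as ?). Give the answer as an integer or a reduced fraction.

1. [C1‖L1]  x_C1² + (24/5)x_C1 − 29/5 = 0  ⇒  x_C1 = -29/5 or 1
2. [C1‖L2]  x_C1² + (11/2)x_C1 − 13/2 = 0  ⇒  x_C1 = -13/2 or 1

1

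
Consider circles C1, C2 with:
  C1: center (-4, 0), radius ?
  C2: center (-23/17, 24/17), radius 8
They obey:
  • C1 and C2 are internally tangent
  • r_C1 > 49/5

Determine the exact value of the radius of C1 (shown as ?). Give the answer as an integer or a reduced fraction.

11

1. [int C1,C2]  r_C1² − 16r_C1 + 55 = 0  ⇒  r_C1 = 5 or 11
2. given r_C1 > 49/5: keep 11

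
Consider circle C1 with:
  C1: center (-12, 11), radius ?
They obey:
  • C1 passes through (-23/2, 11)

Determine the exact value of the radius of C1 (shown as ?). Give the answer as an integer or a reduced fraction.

1. [C1∋P]  r_C1² − 1/4 = 0  ⇒  r_C1 = 1/2 (r>0 drops 1)

1/2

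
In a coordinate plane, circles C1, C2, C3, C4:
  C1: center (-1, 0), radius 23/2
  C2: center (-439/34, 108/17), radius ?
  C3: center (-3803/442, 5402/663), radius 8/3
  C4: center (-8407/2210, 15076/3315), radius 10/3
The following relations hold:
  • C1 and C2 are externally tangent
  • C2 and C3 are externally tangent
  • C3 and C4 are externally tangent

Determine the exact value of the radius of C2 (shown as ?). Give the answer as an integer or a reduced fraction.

1. [ext C1·C2]  r_C2² + 23r_C2 − 50 = 0  ⇒  r_C2 = 2 (r>0 drops 1)
2. [ext C2·C3]  r_C2² + (16/3)r_C2 − 44/3 = 0  ⇒  r_C2 = 2 (r>0 drops 1)

2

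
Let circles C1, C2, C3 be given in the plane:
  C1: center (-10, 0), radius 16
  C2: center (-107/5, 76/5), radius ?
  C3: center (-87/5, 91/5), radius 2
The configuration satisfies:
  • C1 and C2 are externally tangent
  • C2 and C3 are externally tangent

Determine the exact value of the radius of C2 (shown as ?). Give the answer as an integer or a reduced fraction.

1. [ext C1·C2]  r_C2² + 32r_C2 − 105 = 0  ⇒  r_C2 = 3 (r>0 drops 1)
2. [ext C2·C3]  r_C2² + 4r_C2 − 21 = 0  ⇒  r_C2 = 3 (r>0 drops 1)

3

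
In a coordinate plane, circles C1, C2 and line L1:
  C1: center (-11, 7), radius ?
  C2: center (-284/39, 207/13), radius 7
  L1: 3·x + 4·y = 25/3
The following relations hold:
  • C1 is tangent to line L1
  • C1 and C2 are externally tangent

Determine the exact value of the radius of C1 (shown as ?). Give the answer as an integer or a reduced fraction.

8/3

1. [C1‖L1]  r_C1² − 64/9 = 0  ⇒  r_C1 = 8/3 (r>0 drops 1)
2. [ext C1·C2]  r_C1² + 14r_C1 − 400/9 = 0  ⇒  r_C1 = 8/3 (r>0 drops 1)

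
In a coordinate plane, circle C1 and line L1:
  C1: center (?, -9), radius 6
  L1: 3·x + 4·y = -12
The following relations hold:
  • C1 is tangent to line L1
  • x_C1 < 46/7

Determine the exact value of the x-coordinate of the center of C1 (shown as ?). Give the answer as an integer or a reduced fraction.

-2

1. [C1‖L1]  x_C1² − 16x_C1 − 36 = 0  ⇒  x_C1 = -2 or 18
2. given x_C1 < 46/7: keep -2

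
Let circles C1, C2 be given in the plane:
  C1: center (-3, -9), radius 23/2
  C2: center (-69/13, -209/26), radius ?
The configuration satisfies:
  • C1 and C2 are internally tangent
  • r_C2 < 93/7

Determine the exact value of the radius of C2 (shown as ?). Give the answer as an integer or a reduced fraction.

1. [int C1,C2]  r_C2² − 23r_C2 + 126 = 0  ⇒  r_C2 = 9 or 14
2. given r_C2 < 93/7: keep 9

9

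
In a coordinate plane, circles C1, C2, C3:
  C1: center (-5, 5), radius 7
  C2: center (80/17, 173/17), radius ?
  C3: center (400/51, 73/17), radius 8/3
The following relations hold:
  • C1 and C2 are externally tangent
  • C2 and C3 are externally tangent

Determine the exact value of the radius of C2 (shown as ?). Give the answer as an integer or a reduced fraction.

1. [ext C1·C2]  r_C2² + 14r_C2 − 72 = 0  ⇒  r_C2 = 4 (r>0 drops 1)
2. [ext C2·C3]  r_C2² + (16/3)r_C2 − 112/3 = 0  ⇒  r_C2 = 4 (r>0 drops 1)

4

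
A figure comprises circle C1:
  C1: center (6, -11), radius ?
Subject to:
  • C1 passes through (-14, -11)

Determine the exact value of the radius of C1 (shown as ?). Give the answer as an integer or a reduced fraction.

1. [C1∋P]  r_C1² − 400 = 0  ⇒  r_C1 = 20 (r>0 drops 1)

20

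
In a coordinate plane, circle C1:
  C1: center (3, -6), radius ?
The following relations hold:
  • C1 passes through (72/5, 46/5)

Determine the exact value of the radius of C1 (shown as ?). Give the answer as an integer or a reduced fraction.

19

1. [C1∋P]  r_C1² − 361 = 0  ⇒  r_C1 = 19 (r>0 drops 1)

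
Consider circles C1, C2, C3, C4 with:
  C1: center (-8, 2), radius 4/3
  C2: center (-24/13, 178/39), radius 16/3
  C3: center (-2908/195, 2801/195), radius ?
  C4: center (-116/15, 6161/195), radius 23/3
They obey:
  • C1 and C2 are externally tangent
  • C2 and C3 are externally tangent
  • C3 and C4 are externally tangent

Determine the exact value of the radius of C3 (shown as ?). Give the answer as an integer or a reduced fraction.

11

1. [ext C2·C3]  r_C3² + (32/3)r_C3 − 715/3 = 0  ⇒  r_C3 = 11 (r>0 drops 1)
2. [ext C3·C4]  r_C3² + (46/3)r_C3 − 869/3 = 0  ⇒  r_C3 = 11 (r>0 drops 1)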